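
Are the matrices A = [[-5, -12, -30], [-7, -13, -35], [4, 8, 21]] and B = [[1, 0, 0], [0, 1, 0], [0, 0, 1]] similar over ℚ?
No.

Both have characteristic polynomial (x - 1)^3, but the minimal polynomial of A is (x - 1)^2 while the minimal polynomial of B is x - 1. The minimal polynomial is a similarity invariant, so A and B are not similar.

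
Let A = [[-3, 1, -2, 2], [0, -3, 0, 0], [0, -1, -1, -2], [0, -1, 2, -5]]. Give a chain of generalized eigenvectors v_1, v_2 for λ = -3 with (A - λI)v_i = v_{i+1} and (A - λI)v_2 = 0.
v_1 = [[0, 1, 0, 0]]^T, v_2 = [[1, 0, -1, -1]]^T

We seek v_1 ∈ ker((A + 3I)^2) \ ker(A + 3I), then set v_{i+1} = (A + 3I) v_i.

One such chain is v_1 = [[0, 1, 0, 0]]^T, v_2 = [[1, 0, -1, -1]]^T. Check: (A + 3I) v_2 = [[0, 0, 0, 0]]^T = 0.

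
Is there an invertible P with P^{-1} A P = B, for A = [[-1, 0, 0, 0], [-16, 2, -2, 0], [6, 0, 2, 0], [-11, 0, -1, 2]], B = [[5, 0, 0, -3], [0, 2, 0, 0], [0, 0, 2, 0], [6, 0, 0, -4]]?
Both have characteristic polynomial (x - 2)^3(x + 1), but the minimal polynomial of A is (x - 2)^2(x + 1) while the minimal polynomial of B is (x - 2)(x + 1). The minimal polynomial is a similarity invariant, so A and B are not similar.

No.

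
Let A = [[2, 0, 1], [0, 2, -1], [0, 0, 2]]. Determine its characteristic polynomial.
xI - A = [[x - 2, 0, -1], [0, x - 2, 1], [0, 0, x - 2]].

Expanding det(xI - A) along the first row:
det(xI - A) = + (x - 2)·det([[x - 2, 1], [0, x - 2]]) - (0)·det([[0, 1], [0, x - 2]]) + (-1)·det([[0, x - 2], [0, 0]]).

Evaluating gives χ_A(x) = x^3 - 6x^2 + 12x - 8 = (x - 2)^3.

χ_A(x) = (x - 2)^3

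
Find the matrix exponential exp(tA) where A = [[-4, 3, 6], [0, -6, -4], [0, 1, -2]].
e^{tA} = [[e^{-4*t}, 3*t*e^{-4*t}, 6*t*e^{-4*t}], [0, (1 - 2*t)*e^{-4*t}, -4*t*e^{-4*t}], [0, t*e^{-4*t}, (2*t + 1)*e^{-4*t}]]

A has Jordan form J = [[-4, 1, 0], [0, -4, 0], [0, 0, -4]] with A = PJP^{-1}, so e^{tA} = P e^{tJ} P^{-1}.

For a Jordan block J_k(λ), e^{tJ_k(λ)} = e^{λt} · (I + tN + t^2 N^2/2! + ... + t^{k-1} N^{k-1}/(k-1)!) where N is the nilpotent superdiagonal part.

Assembling the blocks and conjugating back gives the entries of e^{tA} as shown above.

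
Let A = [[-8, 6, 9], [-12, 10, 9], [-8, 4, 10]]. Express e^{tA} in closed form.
A has Jordan form J = [[4, 1, 0], [0, 4, 0], [0, 0, 4]] with A = PJP^{-1}, so e^{tA} = P e^{tJ} P^{-1}.

For a Jordan block J_k(λ), e^{tJ_k(λ)} = e^{λt} · (I + tN + t^2 N^2/2! + ... + t^{k-1} N^{k-1}/(k-1)!) where N is the nilpotent superdiagonal part.

Assembling the blocks and conjugating back gives the entries of e^{tA} as shown above.

e^{tA} = [[(1 - 12*t)*e^{4*t}, 6*t*e^{4*t}, 9*t*e^{4*t}], [-12*t*e^{4*t}, (6*t + 1)*e^{4*t}, 9*t*e^{4*t}], [-8*t*e^{4*t}, 4*t*e^{4*t}, (6*t + 1)*e^{4*t}]]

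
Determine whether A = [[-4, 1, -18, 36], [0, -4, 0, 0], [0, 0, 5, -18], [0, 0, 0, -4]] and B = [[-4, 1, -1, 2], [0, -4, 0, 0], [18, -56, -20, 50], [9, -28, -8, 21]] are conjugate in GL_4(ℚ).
Yes.

Two matrices over a field are similar if and only if they have the same invariant factors.

Both A and B have characteristic polynomial (x - 5)(x + 4)^3 and minimal polynomial (x - 5)(x + 4)^2. Computing further, both have invariant factors x + 4, (x - 5)(x + 4)^2. Hence A and B are similar.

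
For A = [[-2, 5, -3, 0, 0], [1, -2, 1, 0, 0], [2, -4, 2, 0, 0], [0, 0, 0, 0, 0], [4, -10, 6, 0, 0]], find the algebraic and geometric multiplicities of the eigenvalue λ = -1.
The characteristic polynomial is x^3(x + 1)^2, so the factor x + 1 appears with exponent 2: the algebraic multiplicity is 2.

rank(A + I) = 4, so the eigenspace has dimension 5 - 4 = 1: the geometric multiplicity is 1.

Since 1 < 2, A is not diagonalizable.

algebraic multiplicity 2, geometric multiplicity 1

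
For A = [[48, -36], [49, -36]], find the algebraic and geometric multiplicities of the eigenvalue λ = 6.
The characteristic polynomial is (x - 6)^2, so the factor x - 6 appears with exponent 2: the algebraic multiplicity is 2.

rank(A - 6I) = 1, so the eigenspace has dimension 2 - 1 = 1: the geometric multiplicity is 1.

Since 1 < 2, A is not diagonalizable.

algebraic multiplicity 2, geometric multiplicity 1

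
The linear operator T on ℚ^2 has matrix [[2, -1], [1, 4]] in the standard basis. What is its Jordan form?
The characteristic polynomial is det(xI - A) = (x - 3)^2, so the eigenvalues are 3 (algebraic multiplicity 2).

For λ = 3: rank(A - 3I) = 1, rank((A - 3I)^2) = 0. The eigenspace has dimension 2 - 1 = 1, so there is 1 Jordan block; the rank sequence gives block sizes [2].

Assembling the blocks gives the Jordan form J above.

J = [[3, 1], [0, 3]]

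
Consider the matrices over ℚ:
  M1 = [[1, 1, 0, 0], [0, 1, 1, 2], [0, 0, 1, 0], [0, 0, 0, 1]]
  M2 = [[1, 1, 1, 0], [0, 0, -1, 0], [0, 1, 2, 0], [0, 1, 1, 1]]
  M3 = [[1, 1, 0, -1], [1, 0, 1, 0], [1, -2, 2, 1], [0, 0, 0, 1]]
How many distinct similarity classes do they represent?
Characteristic polynomials: χ_{M1} = (x - 1)^4, χ_{M2} = (x - 1)^4, χ_{M3} = (x - 1)^4.

{M1, M3}: invariant factors x - 1, (x - 1)^3.

{M2}: invariant factors x - 1, x - 1, (x - 1)^2.

Matrices are similar if and only if their invariant-factor lists agree; the partition into similarity classes is {M1, M3}, {M2}.

2 classes: {M1, M3}, {M2}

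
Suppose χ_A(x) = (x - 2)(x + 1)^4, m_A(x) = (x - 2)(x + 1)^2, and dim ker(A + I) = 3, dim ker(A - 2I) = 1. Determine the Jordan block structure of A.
Jordan blocks: (-1, 2), (-1, 1), (-1, 1), (2, 1)

λ = -1: algebraic multiplicity 4 (exponent in χ_A), largest block size 2 (exponent in m_A), 3 blocks (geometric multiplicity). These force block sizes [2, 1, 1].
λ = 2: algebraic multiplicity 1 (exponent in χ_A), largest block size 1 (exponent in m_A), 1 block (geometric multiplicity). This forces block sizes [1].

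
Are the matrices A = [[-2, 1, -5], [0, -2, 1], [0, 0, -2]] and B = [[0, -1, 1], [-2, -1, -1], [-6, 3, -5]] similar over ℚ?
No.

Both have characteristic polynomial (x + 2)^3, but the minimal polynomial of A is (x + 2)^3 while the minimal polynomial of B is (x + 2)^2. The minimal polynomial is a similarity invariant, so A and B are not similar.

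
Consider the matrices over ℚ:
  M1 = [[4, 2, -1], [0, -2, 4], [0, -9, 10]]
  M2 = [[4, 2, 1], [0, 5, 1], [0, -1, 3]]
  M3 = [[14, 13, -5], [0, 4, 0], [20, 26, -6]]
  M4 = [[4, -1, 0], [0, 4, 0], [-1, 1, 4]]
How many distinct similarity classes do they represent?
Characteristic polynomials: χ_{M1} = (x - 4)^3, χ_{M2} = (x - 4)^3, χ_{M3} = (x - 4)^3, χ_{M4} = (x - 4)^3.

{M1, M2, M4}: invariant factors (x - 4)^3.

{M3}: invariant factors x - 4, (x - 4)^2.

Matrices are similar if and only if their invariant-factor lists agree; the partition into similarity classes is {M1, M2, M4}, {M3}.

2 classes: {M1, M2, M4}, {M3}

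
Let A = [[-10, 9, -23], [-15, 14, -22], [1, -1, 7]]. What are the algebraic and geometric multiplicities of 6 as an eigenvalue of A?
algebraic multiplicity 2, geometric multiplicity 1

The characteristic polynomial is (x - 6)^2(x + 1), so the factor x - 6 appears with exponent 2: the algebraic multiplicity is 2.

rank(A - 6I) = 2, so the eigenspace has dimension 3 - 2 = 1: the geometric multiplicity is 1.

Since 1 < 2, A is not diagonalizable.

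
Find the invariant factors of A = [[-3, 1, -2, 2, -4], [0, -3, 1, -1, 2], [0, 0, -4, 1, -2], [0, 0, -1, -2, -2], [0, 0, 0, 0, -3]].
x + 3, x + 3, (x + 3)^3

The Jordan structure of A has elementary divisors (x + 3)^3, (x + 3), (x + 3). Arranging the block sizes at each eigenvalue in decreasing order and taking row products gives the invariant factors.

Invariant factors (smallest first, each dividing the next): x + 3, x + 3, (x + 3)^3.

Check: the last factor (x + 3)^3 is the minimal polynomial, and the product (x + 3)^5 is the characteristic polynomial.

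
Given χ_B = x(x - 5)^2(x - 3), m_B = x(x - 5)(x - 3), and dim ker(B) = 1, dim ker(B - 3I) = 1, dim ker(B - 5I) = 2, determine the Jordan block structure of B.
λ = 0: algebraic multiplicity 1 (exponent in χ_B), largest block size 1 (exponent in m_B), 1 block (geometric multiplicity). This forces block sizes [1].
λ = 3: algebraic multiplicity 1 (exponent in χ_B), largest block size 1 (exponent in m_B), 1 block (geometric multiplicity). This forces block sizes [1].
λ = 5: algebraic multiplicity 2 (exponent in χ_B), largest block size 1 (exponent in m_B), 2 blocks (geometric multiplicity). These force block sizes [1, 1].

Jordan blocks: (0, 1), (3, 1), (5, 1), (5, 1)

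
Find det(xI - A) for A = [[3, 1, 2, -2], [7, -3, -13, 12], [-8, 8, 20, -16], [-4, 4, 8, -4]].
xI - A = [[x - 3, -1, -2, 2], [-7, x + 3, 13, -12], [8, -8, x - 20, 16], [4, -4, -8, x + 4]].

Expanding det(xI - A) along the first row:
det(xI - A) = + (x - 3)·det([[x + 3, 13, -12], [-8, x - 20, 16], [-4, -8, x + 4]]) - (-1)·det([[-7, 13, -12], [8, x - 20, 16], [4, -8, x + 4]]) + (-2)·det([[-7, x + 3, -12], [8, -8, 16], [4, -4, x + 4]]) - (2)·det([[-7, x + 3, 13], [8, -8, x - 20], [4, -4, -8]]).

Evaluating gives χ_A(x) = x^4 - 16x^3 + 96x^2 - 256x + 256 = (x - 4)^4.

χ_A(x) = (x - 4)^4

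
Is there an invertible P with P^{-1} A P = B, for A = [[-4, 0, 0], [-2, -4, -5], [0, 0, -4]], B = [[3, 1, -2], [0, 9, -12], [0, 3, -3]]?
No.

trace(A) = -12 but trace(B) = 9. The trace is a similarity invariant, so A and B are not similar.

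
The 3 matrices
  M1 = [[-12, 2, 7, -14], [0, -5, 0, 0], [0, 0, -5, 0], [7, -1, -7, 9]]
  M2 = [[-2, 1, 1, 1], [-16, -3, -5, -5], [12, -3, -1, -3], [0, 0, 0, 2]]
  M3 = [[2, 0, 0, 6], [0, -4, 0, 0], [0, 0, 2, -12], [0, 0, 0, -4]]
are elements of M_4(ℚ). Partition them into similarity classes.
Characteristic polynomials: χ_{M1} = (x - 2)(x + 5)^3, χ_{M2} = (x - 2)^2(x + 4)^2, χ_{M3} = (x - 2)^2(x + 4)^2.

{M1}: invariant factors x + 5, (x - 2)(x + 5)^2.

{M2}: invariant factors x - 2, (x - 2)(x + 4)^2.

{M3}: invariant factors (x - 2)(x + 4), (x - 2)(x + 4).

Matrices are similar if and only if their invariant-factor lists agree; the partition into similarity classes is {M1}, {M2}, {M3}.

3 classes: {M1}, {M2}, {M3}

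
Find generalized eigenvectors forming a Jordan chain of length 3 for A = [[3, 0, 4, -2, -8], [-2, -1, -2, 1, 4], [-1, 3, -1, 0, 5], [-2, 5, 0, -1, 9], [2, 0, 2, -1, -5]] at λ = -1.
We seek v_1 ∈ ker((A + I)^3) \ ker((A + I)^2), then set v_{i+1} = (A + I) v_i.

One such chain is v_1 = [[-2, 3, -4, -4, -2]]^T, v_2 = [[0, 0, 1, 1, 0]]^T, v_3 = [[2, -1, 0, 0, 1]]^T. Check: (A + I) v_3 = [[0, 0, 0, 0, 0]]^T = 0.

v_1 = [[-2, 3, -4, -4, -2]]^T, v_2 = [[0, 0, 1, 1, 0]]^T, v_3 = [[2, -1, 0, 0, 1]]^T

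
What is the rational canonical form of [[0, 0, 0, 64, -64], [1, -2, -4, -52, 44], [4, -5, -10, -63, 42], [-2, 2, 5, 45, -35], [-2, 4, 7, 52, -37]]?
The invariant factors of A (the non-unit diagonal entries of the Smith normal form of xI - A over ℚ[x]) are (x + 4)(x^2 + 4)^2, each dividing the next. The characteristic polynomial is their product, (x + 4)(x^2 + 4)^2.

The rational canonical form is the block-diagonal matrix of companion matrices C(f_i):
R = [[0, 0, 0, 0, -64], [1, 0, 0, 0, -16], [0, 1, 0, 0, -32], [0, 0, 1, 0, -8], [0, 0, 0, 1, -4]].

Note the characteristic polynomial does not split into linear factors over ℚ, so A has no Jordan form over ℚ; the rational canonical form exists over any field.

R = [[0, 0, 0, 0, -64], [1, 0, 0, 0, -16], [0, 1, 0, 0, -32], [0, 0, 1, 0, -8], [0, 0, 0, 1, -4]]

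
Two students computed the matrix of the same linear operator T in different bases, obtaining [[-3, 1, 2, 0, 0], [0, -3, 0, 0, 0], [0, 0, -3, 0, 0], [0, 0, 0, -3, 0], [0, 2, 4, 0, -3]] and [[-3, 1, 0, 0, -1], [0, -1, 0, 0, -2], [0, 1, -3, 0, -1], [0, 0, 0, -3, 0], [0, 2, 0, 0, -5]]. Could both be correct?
Two matrices over a field are similar if and only if they have the same invariant factors.

Both A and B have characteristic polynomial (x + 3)^5 and minimal polynomial (x + 3)^2. Computing further, both have invariant factors x + 3, x + 3, x + 3, (x + 3)^2. Hence A and B are similar.

Yes.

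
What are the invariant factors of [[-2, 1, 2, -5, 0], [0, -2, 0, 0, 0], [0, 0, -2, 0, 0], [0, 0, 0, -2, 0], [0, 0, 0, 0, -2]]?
x + 2, x + 2, x + 2, (x + 2)^2

The Jordan structure of A has elementary divisors (x + 2)^2, (x + 2), (x + 2), (x + 2). Arranging the block sizes at each eigenvalue in decreasing order and taking row products gives the invariant factors.

Invariant factors (smallest first, each dividing the next): x + 2, x + 2, x + 2, (x + 2)^2.

Check: the last factor (x + 2)^2 is the minimal polynomial, and the product (x + 2)^5 is the characteristic polynomial.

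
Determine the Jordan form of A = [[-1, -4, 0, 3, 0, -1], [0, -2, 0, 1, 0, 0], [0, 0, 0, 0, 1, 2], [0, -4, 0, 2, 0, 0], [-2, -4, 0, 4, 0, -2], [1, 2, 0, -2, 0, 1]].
The characteristic polynomial is det(xI - A) = x^6, so the eigenvalues are 0 (algebraic multiplicity 6).

For λ = 0: rank(A) = 3, rank(A^2) = 1, rank(A^3) = 0. The eigenspace has dimension 6 - 3 = 3, so there are 3 Jordan blocks; the rank sequence gives block sizes [3, 2, 1].

Assembling the blocks gives the Jordan form J above.

J = [[0, 1, 0, 0, 0, 0], [0, 0, 1, 0, 0, 0], [0, 0, 0, 0, 0, 0], [0, 0, 0, 0, 1, 0], [0, 0, 0, 0, 0, 0], [0, 0, 0, 0, 0, 0]]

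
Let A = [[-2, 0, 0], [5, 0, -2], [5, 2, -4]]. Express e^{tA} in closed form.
A has Jordan form J = [[-2, 1, 0], [0, -2, 0], [0, 0, -2]] with A = PJP^{-1}, so e^{tA} = P e^{tJ} P^{-1}.

For a Jordan block J_k(λ), e^{tJ_k(λ)} = e^{λt} · (I + tN + t^2 N^2/2! + ... + t^{k-1} N^{k-1}/(k-1)!) where N is the nilpotent superdiagonal part.

Assembling the blocks and conjugating back gives the entries of e^{tA} as shown above.

e^{tA} = [[e^{-2*t}, 0, 0], [5*t*e^{-2*t}, (2*t + 1)*e^{-2*t}, -2*t*e^{-2*t}], [5*t*e^{-2*t}, 2*t*e^{-2*t}, (1 - 2*t)*e^{-2*t}]]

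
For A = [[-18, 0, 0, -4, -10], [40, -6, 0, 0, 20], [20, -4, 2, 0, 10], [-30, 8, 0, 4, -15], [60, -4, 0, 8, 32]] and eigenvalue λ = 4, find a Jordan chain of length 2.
v_1 = [[0, 2, 1, -2, 1]]^T, v_2 = [[-2, 0, 0, 1, 4]]^T

We seek v_1 ∈ ker((A - 4I)^2) \ ker(A - 4I), then set v_{i+1} = (A - 4I) v_i.

One such chain is v_1 = [[0, 2, 1, -2, 1]]^T, v_2 = [[-2, 0, 0, 1, 4]]^T. Check: (A - 4I) v_2 = [[0, 0, 0, 0, 0]]^T = 0.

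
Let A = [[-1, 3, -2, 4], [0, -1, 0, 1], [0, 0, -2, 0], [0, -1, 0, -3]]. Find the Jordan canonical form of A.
The characteristic polynomial is det(xI - A) = (x + 1)(x + 2)^3, so the eigenvalues are -2 (algebraic multiplicity 3), -1 (algebraic multiplicity 1).

For λ = -2: rank(A + 2I) = 2, rank((A + 2I)^2) = 1. The eigenspace has dimension 4 - 2 = 2, so there are 2 Jordan blocks; the rank sequence gives block sizes [2, 1].

For λ = -1: algebraic multiplicity 1 gives one 1×1 block.

Assembling the blocks gives the Jordan form J above.

J = [[-2, 1, 0, 0], [0, -2, 0, 0], [0, 0, -2, 0], [0, 0, 0, -1]]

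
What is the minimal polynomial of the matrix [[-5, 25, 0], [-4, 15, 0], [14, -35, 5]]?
The characteristic polynomial factors as (x - 5)^3. The minimal polynomial is ∏(x - λ)^{k_λ} where k_λ is the size of the largest Jordan block at λ.

For λ = 5: rank(A - 5I) = 1, and the largest Jordan block has size 2 (the smallest k with rank((A - 5I)^k) = rank((A - 5I)^(k+1))).

So m_A(x) = (x - 5)^2.

m_A(x) = (x - 5)^2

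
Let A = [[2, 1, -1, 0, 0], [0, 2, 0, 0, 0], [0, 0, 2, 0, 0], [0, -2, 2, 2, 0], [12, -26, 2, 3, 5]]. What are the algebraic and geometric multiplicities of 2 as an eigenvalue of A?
algebraic multiplicity 4, geometric multiplicity 3

The characteristic polynomial is (x - 5)(x - 2)^4, so the factor x - 2 appears with exponent 4: the algebraic multiplicity is 4.

rank(A - 2I) = 2, so the eigenspace has dimension 5 - 2 = 3: the geometric multiplicity is 3.

Since 3 < 4, A is not diagonalizable.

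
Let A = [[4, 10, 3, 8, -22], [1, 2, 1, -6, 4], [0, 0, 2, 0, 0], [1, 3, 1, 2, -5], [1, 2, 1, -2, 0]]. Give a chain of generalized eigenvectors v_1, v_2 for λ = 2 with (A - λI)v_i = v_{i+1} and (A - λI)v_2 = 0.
We seek v_1 ∈ ker((A - 2I)^2) \ ker(A - 2I), then set v_{i+1} = (A - 2I) v_i.

One such chain is v_1 = [[0, 2, 0, 0, 1]]^T, v_2 = [[-2, 4, 0, 1, 2]]^T. Check: (A - 2I) v_2 = [[0, 0, 0, 0, 0]]^T = 0.

v_1 = [[0, 2, 0, 0, 1]]^T, v_2 = [[-2, 4, 0, 1, 2]]^T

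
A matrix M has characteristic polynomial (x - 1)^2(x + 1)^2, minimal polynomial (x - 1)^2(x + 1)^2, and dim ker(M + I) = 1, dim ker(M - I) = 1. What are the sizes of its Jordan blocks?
Jordan blocks: (-1, 2), (1, 2)

λ = -1: algebraic multiplicity 2 (exponent in χ_M), largest block size 2 (exponent in m_M), 1 block (geometric multiplicity). This forces block sizes [2].
λ = 1: algebraic multiplicity 2 (exponent in χ_M), largest block size 2 (exponent in m_M), 1 block (geometric multiplicity). This forces block sizes [2].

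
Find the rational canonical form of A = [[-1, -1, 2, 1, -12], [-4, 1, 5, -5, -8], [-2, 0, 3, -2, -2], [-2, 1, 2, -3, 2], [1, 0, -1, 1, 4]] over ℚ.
R = [[0, 0, 0, 0, 8], [1, 0, 0, 0, -12], [0, 1, 0, 0, 14], [0, 0, 1, 0, -9], [0, 0, 0, 1, 4]]

The invariant factors of A (the non-unit diagonal entries of the Smith normal form of xI - A over ℚ[x]) are (x - 2)(x^2 - x + 2)^2, each dividing the next. The characteristic polynomial is their product, (x - 2)(x^2 - x + 2)^2.

The rational canonical form is the block-diagonal matrix of companion matrices C(f_i):
R = [[0, 0, 0, 0, 8], [1, 0, 0, 0, -12], [0, 1, 0, 0, 14], [0, 0, 1, 0, -9], [0, 0, 0, 1, 4]].

Note the characteristic polynomial does not split into linear factors over ℚ, so A has no Jordan form over ℚ; the rational canonical form exists over any field.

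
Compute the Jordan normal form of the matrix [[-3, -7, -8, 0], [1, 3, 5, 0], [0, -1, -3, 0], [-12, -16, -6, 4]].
The characteristic polynomial is det(xI - A) = (x - 4)(x + 1)^3, so the eigenvalues are -1 (algebraic multiplicity 3), 4 (algebraic multiplicity 1).

For λ = -1: rank(A + I) = 3, rank((A + I)^2) = 2, rank((A + I)^3) = 1. The eigenspace has dimension 4 - 3 = 1, so there is 1 Jordan block; the rank sequence gives block sizes [3].

For λ = 4: algebraic multiplicity 1 gives one 1×1 block.

Assembling the blocks gives the Jordan form J above.

J = [[-1, 1, 0, 0], [0, -1, 1, 0], [0, 0, -1, 0], [0, 0, 0, 4]]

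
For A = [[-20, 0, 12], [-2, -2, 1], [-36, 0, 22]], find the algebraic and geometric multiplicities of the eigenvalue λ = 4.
The characteristic polynomial is (x - 4)(x + 2)^2, so the factor x - 4 appears with exponent 1: the algebraic multiplicity is 1.

rank(A - 4I) = 2, so the eigenspace has dimension 3 - 2 = 1: the geometric multiplicity is 1.

algebraic multiplicity 1, geometric multiplicity 1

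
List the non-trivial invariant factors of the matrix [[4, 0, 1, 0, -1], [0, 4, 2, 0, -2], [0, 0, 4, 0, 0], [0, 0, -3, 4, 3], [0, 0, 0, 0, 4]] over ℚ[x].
The Jordan structure of A has elementary divisors (x - 4)^2, (x - 4), (x - 4), (x - 4). Arranging the block sizes at each eigenvalue in decreasing order and taking row products gives the invariant factors.

Invariant factors (smallest first, each dividing the next): x - 4, x - 4, x - 4, (x - 4)^2.

Check: the last factor (x - 4)^2 is the minimal polynomial, and the product (x - 4)^5 is the characteristic polynomial.

x - 4, x - 4, x - 4, (x - 4)^2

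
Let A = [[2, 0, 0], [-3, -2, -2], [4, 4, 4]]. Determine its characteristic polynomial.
χ_A(x) = x(x - 2)^2

xI - A = [[x - 2, 0, 0], [3, x + 2, 2], [-4, -4, x - 4]].

Expanding det(xI - A) along the first row:
det(xI - A) = + (x - 2)·det([[x + 2, 2], [-4, x - 4]]) - (0)·det([[3, 2], [-4, x - 4]]) + (0)·det([[3, x + 2], [-4, -4]]).

Evaluating gives χ_A(x) = x^3 - 4x^2 + 4x = x(x - 2)^2.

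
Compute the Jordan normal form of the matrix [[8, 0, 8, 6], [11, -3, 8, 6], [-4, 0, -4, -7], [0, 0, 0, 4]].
J = [[-3, 0, 0, 0], [0, 0, 0, 0], [0, 0, 4, 1], [0, 0, 0, 4]]

The characteristic polynomial is det(xI - A) = x(x - 4)^2(x + 3), so the eigenvalues are -3 (algebraic multiplicity 1), 0 (algebraic multiplicity 1), 4 (algebraic multiplicity 2).

For λ = -3: algebraic multiplicity 1 gives one 1×1 block.

For λ = 0: algebraic multiplicity 1 gives one 1×1 block.

For λ = 4: rank(A - 4I) = 3, rank((A - 4I)^2) = 2. The eigenspace has dimension 4 - 3 = 1, so there is 1 Jordan block; the rank sequence gives block sizes [2].

Assembling the blocks gives the Jordan form J above.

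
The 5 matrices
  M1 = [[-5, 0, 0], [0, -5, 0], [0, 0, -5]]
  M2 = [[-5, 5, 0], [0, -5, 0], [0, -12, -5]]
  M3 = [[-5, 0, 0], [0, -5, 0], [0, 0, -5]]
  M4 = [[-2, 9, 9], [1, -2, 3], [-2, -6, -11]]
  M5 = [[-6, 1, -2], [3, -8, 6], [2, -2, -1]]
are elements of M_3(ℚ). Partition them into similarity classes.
2 classes: {M1, M3}, {M2, M4, M5}

Characteristic polynomials: χ_{M1} = (x + 5)^3, χ_{M2} = (x + 5)^3, χ_{M3} = (x + 5)^3, χ_{M4} = (x + 5)^3, χ_{M5} = (x + 5)^3.

{M1, M3}: invariant factors x + 5, x + 5, x + 5.

{M2, M4, M5}: invariant factors x + 5, (x + 5)^2.

Matrices are similar if and only if their invariant-factor lists agree; the partition into similarity classes is {M1, M3}, {M2, M4, M5}.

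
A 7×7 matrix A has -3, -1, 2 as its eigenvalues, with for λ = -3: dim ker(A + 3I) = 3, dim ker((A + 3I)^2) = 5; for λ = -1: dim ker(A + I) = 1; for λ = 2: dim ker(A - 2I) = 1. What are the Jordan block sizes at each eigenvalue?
λ = -3: successive nullity increments [3, 2] count blocks of size ≥ k; block sizes are [2, 2, 1].
λ = -1: successive nullity increments [1] count blocks of size ≥ k; block sizes are [1].
λ = 2: successive nullity increments [1] count blocks of size ≥ k; block sizes are [1].

Jordan blocks: (-3, 2), (-3, 2), (-3, 1), (-1, 1), (2, 1)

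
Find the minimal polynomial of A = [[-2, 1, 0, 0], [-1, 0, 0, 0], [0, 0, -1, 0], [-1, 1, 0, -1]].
The characteristic polynomial factors as (x + 1)^4. The minimal polynomial is ∏(x - λ)^{k_λ} where k_λ is the size of the largest Jordan block at λ.

For λ = -1: rank(A + I) = 1, and the largest Jordan block has size 2 (the smallest k with rank((A + I)^k) = rank((A + I)^(k+1))).

So m_A(x) = (x + 1)^2.

m_A(x) = (x + 1)^2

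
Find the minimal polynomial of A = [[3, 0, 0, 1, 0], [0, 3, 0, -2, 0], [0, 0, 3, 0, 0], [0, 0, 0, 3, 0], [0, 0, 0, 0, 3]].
m_A(x) = (x - 3)^2

The characteristic polynomial factors as (x - 3)^5. The minimal polynomial is ∏(x - λ)^{k_λ} where k_λ is the size of the largest Jordan block at λ.

For λ = 3: rank(A - 3I) = 1, and the largest Jordan block has size 2 (the smallest k with rank((A - 3I)^k) = rank((A - 3I)^(k+1))).

So m_A(x) = (x - 3)^2.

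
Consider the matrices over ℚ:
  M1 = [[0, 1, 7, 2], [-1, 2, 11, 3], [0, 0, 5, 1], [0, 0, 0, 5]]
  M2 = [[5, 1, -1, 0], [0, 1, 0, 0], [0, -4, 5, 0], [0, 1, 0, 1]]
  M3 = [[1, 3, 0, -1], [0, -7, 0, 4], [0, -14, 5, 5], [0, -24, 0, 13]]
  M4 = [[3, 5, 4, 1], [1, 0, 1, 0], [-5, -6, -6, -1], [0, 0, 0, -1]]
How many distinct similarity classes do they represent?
Characteristic polynomials: χ_{M1} = (x - 5)^2(x - 1)^2, χ_{M2} = (x - 5)^2(x - 1)^2, χ_{M3} = (x - 5)^2(x - 1)^2, χ_{M4} = (x + 1)^4.

{M1, M2, M3}: invariant factors (x - 5)^2(x - 1)^2.

{M4}: invariant factors x + 1, (x + 1)^3.

Matrices are similar if and only if their invariant-factor lists agree; the partition into similarity classes is {M1, M2, M3}, {M4}.

2 classes: {M1, M2, M3}, {M4}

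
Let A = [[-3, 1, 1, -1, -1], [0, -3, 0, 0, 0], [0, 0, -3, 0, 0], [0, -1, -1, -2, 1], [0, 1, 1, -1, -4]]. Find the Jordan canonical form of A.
J = [[-3, 1, 0, 0, 0], [0, -3, 0, 0, 0], [0, 0, -3, 0, 0], [0, 0, 0, -3, 0], [0, 0, 0, 0, -3]]

The characteristic polynomial is det(xI - A) = (x + 3)^5, so the eigenvalues are -3 (algebraic multiplicity 5).

For λ = -3: rank(A + 3I) = 1, rank((A + 3I)^2) = 0. The eigenspace has dimension 5 - 1 = 4, so there are 4 Jordan blocks; the rank sequence gives block sizes [2, 1, 1, 1].

Assembling the blocks gives the Jordan form J above.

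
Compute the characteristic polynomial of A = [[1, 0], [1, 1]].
χ_A(x) = (x - 1)^2

xI - A = [[x - 1, 0], [-1, x - 1]].

Expanding det(xI - A) along the first row:
det(xI - A) = + (x - 1)·det([[x - 1]]) - (0)·det([[-1]]).

Evaluating gives χ_A(x) = x^2 - 2x + 1 = (x - 1)^2.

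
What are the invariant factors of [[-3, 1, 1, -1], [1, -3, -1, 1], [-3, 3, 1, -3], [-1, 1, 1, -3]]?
x + 2, x + 2, (x + 2)^2

The Jordan structure of A has elementary divisors (x + 2)^2, (x + 2), (x + 2). Arranging the block sizes at each eigenvalue in decreasing order and taking row products gives the invariant factors.

Invariant factors (smallest first, each dividing the next): x + 2, x + 2, (x + 2)^2.

Check: the last factor (x + 2)^2 is the minimal polynomial, and the product (x + 2)^4 is the characteristic polynomial.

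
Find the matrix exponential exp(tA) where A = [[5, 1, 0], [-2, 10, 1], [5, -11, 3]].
A has Jordan form J = [[6, 1, 0], [0, 6, 1], [0, 0, 6]] with A = PJP^{-1}, so e^{tA} = P e^{tJ} P^{-1}.

For a Jordan block J_k(λ), e^{tJ_k(λ)} = e^{λt} · (I + tN + t^2 N^2/2! + ... + t^{k-1} N^{k-1}/(k-1)!) where N is the nilpotent superdiagonal part.

Assembling the blocks and conjugating back gives the entries of e^{tA} as shown above.

e^{tA} = [[(-t^2/2 - t + 1)*e^{6*t}, t*(3*t + 2)*e^{6*t}/2, t^2*e^{6*t}/2], [t*(-t - 4)*e^{6*t}/2, (3*t^2 + 8*t + 2)*e^{6*t}/2, t*(t + 2)*e^{6*t}/2], [t*(t + 5)*e^{6*t}, t*(-3*t - 11)*e^{6*t}, (-t^2 - 3*t + 1)*e^{6*t}]]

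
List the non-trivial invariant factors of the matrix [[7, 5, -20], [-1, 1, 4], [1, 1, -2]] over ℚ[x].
x - 2, (x - 2)^2

The Jordan structure of A has elementary divisors (x - 2)^2, (x - 2). Arranging the block sizes at each eigenvalue in decreasing order and taking row products gives the invariant factors.

Invariant factors (smallest first, each dividing the next): x - 2, (x - 2)^2.

Check: the last factor (x - 2)^2 is the minimal polynomial, and the product (x - 2)^3 is the characteristic polynomial.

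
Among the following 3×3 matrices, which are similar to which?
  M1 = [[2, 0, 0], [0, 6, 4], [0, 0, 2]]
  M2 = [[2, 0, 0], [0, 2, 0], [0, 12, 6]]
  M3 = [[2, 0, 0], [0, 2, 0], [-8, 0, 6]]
Characteristic polynomials: χ_{M1} = (x - 6)(x - 2)^2, χ_{M2} = (x - 6)(x - 2)^2, χ_{M3} = (x - 6)(x - 2)^2.

{M1, M2, M3}: invariant factors x - 2, (x - 6)(x - 2).

Matrices are similar if and only if their invariant-factor lists agree; the partition into similarity classes is {M1, M2, M3}.

1 class: {M1, M2, M3}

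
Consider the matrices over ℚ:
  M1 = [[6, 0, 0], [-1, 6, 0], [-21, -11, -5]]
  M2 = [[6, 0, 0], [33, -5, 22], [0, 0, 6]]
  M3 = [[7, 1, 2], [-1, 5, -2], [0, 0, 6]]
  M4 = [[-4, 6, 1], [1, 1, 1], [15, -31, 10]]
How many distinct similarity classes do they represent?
3 classes: {M1, M4}, {M2}, {M3}

Characteristic polynomials: χ_{M1} = (x - 6)^2(x + 5), χ_{M2} = (x - 6)^2(x + 5), χ_{M3} = (x - 6)^3, χ_{M4} = (x - 6)^2(x + 5).

{M1, M4}: invariant factors (x - 6)^2(x + 5).

{M2}: invariant factors x - 6, (x - 6)(x + 5).

{M3}: invariant factors x - 6, (x - 6)^2.

Matrices are similar if and only if their invariant-factor lists agree; the partition into similarity classes is {M1, M4}, {M2}, {M3}.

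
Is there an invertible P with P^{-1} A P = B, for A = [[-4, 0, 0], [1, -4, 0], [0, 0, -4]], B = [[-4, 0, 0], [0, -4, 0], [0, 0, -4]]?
No.

Both have characteristic polynomial (x + 4)^3, but the minimal polynomial of A is (x + 4)^2 while the minimal polynomial of B is x + 4. The minimal polynomial is a similarity invariant, so A and B are not similar.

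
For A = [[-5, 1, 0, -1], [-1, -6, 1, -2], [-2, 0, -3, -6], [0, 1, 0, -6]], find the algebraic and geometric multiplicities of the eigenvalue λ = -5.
The characteristic polynomial is (x + 5)^4, so the factor x + 5 appears with exponent 4: the algebraic multiplicity is 4.

rank(A + 5I) = 2, so the eigenspace has dimension 4 - 2 = 2: the geometric multiplicity is 2.

Since 2 < 4, A is not diagonalizable.

algebraic multiplicity 4, geometric multiplicity 2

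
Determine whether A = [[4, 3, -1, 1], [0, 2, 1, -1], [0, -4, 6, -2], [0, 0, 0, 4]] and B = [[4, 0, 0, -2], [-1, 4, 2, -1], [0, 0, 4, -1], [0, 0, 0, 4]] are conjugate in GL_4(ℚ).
Both have characteristic polynomial (x - 4)^4, but the minimal polynomial of A is (x - 4)^3 while the minimal polynomial of B is (x - 4)^2. The minimal polynomial is a similarity invariant, so A and B are not similar.

No.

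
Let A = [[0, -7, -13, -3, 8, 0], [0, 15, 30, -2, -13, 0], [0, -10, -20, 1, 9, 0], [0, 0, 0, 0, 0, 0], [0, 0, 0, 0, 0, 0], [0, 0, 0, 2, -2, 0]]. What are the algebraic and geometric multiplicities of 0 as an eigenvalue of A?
The characteristic polynomial is x^5(x + 5), so the factor x appears with exponent 5: the algebraic multiplicity is 5.

rank(A) = 3, so the eigenspace has dimension 6 - 3 = 3: the geometric multiplicity is 3.

Since 3 < 5, A is not diagonalizable.

algebraic multiplicity 5, geometric multiplicity 3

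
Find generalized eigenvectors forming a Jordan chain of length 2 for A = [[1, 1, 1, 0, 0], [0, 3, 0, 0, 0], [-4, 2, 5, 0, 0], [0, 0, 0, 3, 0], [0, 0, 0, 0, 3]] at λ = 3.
v_1 = [[0, 1, 0, 2, 2]]^T, v_2 = [[1, 0, 2, 0, 0]]^T

We seek v_1 ∈ ker((A - 3I)^2) \ ker(A - 3I), then set v_{i+1} = (A - 3I) v_i.

One such chain is v_1 = [[0, 1, 0, 2, 2]]^T, v_2 = [[1, 0, 2, 0, 0]]^T. Check: (A - 3I) v_2 = [[0, 0, 0, 0, 0]]^T = 0.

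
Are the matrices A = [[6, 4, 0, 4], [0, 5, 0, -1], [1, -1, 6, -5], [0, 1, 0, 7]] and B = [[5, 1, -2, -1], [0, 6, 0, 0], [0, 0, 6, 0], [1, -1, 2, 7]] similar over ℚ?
Both have characteristic polynomial (x - 6)^4 and minimal polynomial (x - 6)^2. But rank(A - 6I) = 2 for A while rank(B - 6I) = 1 for B, so the number of Jordan blocks at λ = 6 differs. A and B are not similar.

No.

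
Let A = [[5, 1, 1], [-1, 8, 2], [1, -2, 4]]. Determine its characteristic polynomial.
χ_A(x) = (x - 6)^2(x - 5)

xI - A = [[x - 5, -1, -1], [1, x - 8, -2], [-1, 2, x - 4]].

Expanding det(xI - A) along the first row:
det(xI - A) = + (x - 5)·det([[x - 8, -2], [2, x - 4]]) - (-1)·det([[1, -2], [-1, x - 4]]) + (-1)·det([[1, x - 8], [-1, 2]]).

Evaluating gives χ_A(x) = x^3 - 17x^2 + 96x - 180 = (x - 6)^2(x - 5).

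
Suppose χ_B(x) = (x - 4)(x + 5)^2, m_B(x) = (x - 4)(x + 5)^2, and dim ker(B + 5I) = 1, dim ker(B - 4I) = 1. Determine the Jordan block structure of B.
λ = -5: algebraic multiplicity 2 (exponent in χ_B), largest block size 2 (exponent in m_B), 1 block (geometric multiplicity). This forces block sizes [2].
λ = 4: algebraic multiplicity 1 (exponent in χ_B), largest block size 1 (exponent in m_B), 1 block (geometric multiplicity). This forces block sizes [1].

Jordan blocks: (-5, 2), (4, 1)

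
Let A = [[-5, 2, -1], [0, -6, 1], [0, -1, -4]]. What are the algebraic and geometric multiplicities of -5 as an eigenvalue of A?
The characteristic polynomial is (x + 5)^3, so the factor x + 5 appears with exponent 3: the algebraic multiplicity is 3.

rank(A + 5I) = 2, so the eigenspace has dimension 3 - 2 = 1: the geometric multiplicity is 1.

Since 1 < 3, A is not diagonalizable.

algebraic multiplicity 3, geometric multiplicity 1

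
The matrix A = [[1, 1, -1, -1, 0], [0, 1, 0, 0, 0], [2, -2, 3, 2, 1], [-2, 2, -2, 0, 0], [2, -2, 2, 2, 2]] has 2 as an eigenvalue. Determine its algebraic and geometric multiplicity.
algebraic multiplicity 2, geometric multiplicity 2

The characteristic polynomial is (x - 2)^2(x - 1)^3, so the factor x - 2 appears with exponent 2: the algebraic multiplicity is 2.

rank(A - 2I) = 3, so the eigenspace has dimension 5 - 3 = 2: the geometric multiplicity is 2.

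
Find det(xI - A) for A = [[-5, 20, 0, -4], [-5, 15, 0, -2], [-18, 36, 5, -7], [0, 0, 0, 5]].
xI - A = [[x + 5, -20, 0, 4], [5, x - 15, 0, 2], [18, -36, x - 5, 7], [0, 0, 0, x - 5]].

Expanding det(xI - A) along the first row:
det(xI - A) = + (x + 5)·det([[x - 15, 0, 2], [-36, x - 5, 7], [0, 0, x - 5]]) - (-20)·det([[5, 0, 2], [18, x - 5, 7], [0, 0, x - 5]]) + (0)·det([[5, x - 15, 2], [18, -36, 7], [0, 0, x - 5]]) - (4)·det([[5, x - 15, 0], [18, -36, x - 5], [0, 0, 0]]).

Evaluating gives χ_A(x) = x^4 - 20x^3 + 150x^2 - 500x + 625 = (x - 5)^4.

χ_A(x) = (x - 5)^4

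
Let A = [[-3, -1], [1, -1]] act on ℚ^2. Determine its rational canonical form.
R = [[0, -4], [1, -4]]

The invariant factors of A (the non-unit diagonal entries of the Smith normal form of xI - A over ℚ[x]) are (x + 2)^2, each dividing the next. The characteristic polynomial is their product, (x + 2)^2.

The rational canonical form is the block-diagonal matrix of companion matrices C(f_i):
R = [[0, -4], [1, -4]].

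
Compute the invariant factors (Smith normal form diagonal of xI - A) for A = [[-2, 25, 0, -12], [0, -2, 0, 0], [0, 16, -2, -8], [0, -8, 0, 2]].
The Jordan structure of A has elementary divisors (x + 2)^2, (x + 2), (x - 2). Arranging the block sizes at each eigenvalue in decreasing order and taking row products gives the invariant factors.

Invariant factors (smallest first, each dividing the next): x + 2, (x - 2)(x + 2)^2.

Check: the last factor (x - 2)(x + 2)^2 is the minimal polynomial, and the product (x - 2)(x + 2)^3 is the characteristic polynomial.

x + 2, (x - 2)(x + 2)^2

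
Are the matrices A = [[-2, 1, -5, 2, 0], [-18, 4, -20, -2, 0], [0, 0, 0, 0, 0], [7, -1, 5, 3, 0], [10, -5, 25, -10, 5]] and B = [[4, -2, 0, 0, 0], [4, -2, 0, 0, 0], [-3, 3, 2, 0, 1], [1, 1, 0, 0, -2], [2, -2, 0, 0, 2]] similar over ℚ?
trace(A) = 10 but trace(B) = 6. The trace is a similarity invariant, so A and B are not similar.

No.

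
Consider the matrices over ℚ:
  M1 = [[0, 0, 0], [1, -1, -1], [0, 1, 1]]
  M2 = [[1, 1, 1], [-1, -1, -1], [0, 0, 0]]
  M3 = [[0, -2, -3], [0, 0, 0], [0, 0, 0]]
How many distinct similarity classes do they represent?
2 classes: {M1}, {M2, M3}

Characteristic polynomials: χ_{M1} = x^3, χ_{M2} = x^3, χ_{M3} = x^3.

{M1}: invariant factors x^3.

{M2, M3}: invariant factors x, x^2.

Matrices are similar if and only if their invariant-factor lists agree; the partition into similarity classes is {M1}, {M2, M3}.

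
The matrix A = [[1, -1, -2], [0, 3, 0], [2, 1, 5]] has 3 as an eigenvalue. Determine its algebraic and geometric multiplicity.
algebraic multiplicity 3, geometric multiplicity 2

The characteristic polynomial is (x - 3)^3, so the factor x - 3 appears with exponent 3: the algebraic multiplicity is 3.

rank(A - 3I) = 1, so the eigenspace has dimension 3 - 1 = 2: the geometric multiplicity is 2.

Since 2 < 3, A is not diagonalizable.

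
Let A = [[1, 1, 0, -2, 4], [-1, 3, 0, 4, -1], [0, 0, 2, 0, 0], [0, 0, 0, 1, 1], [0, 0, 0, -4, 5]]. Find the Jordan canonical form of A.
The characteristic polynomial is det(xI - A) = (x - 3)^2(x - 2)^3, so the eigenvalues are 2 (algebraic multiplicity 3), 3 (algebraic multiplicity 2).

For λ = 2: rank(A - 2I) = 3, rank((A - 2I)^2) = 2. The eigenspace has dimension 5 - 3 = 2, so there are 2 Jordan blocks; the rank sequence gives block sizes [2, 1].

For λ = 3: rank(A - 3I) = 4, rank((A - 3I)^2) = 3. The eigenspace has dimension 5 - 4 = 1, so there is 1 Jordan block; the rank sequence gives block sizes [2].

Assembling the blocks gives the Jordan form J above.

J = [[2, 1, 0, 0, 0], [0, 2, 0, 0, 0], [0, 0, 2, 0, 0], [0, 0, 0, 3, 1], [0, 0, 0, 0, 3]]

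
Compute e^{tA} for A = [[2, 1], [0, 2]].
A has Jordan form J = [[2, 1], [0, 2]] with A = PJP^{-1}, so e^{tA} = P e^{tJ} P^{-1}.

For a Jordan block J_k(λ), e^{tJ_k(λ)} = e^{λt} · (I + tN + t^2 N^2/2! + ... + t^{k-1} N^{k-1}/(k-1)!) where N is the nilpotent superdiagonal part.

Assembling the blocks and conjugating back gives the entries of e^{tA} as shown above.

e^{tA} = [[e^{2*t}, t*e^{2*t}], [0, e^{2*t}]]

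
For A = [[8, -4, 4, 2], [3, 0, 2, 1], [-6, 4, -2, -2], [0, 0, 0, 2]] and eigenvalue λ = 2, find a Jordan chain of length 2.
v_1 = [[7, 3, -8, 2]]^T, v_2 = [[2, 1, -2, 0]]^T

We seek v_1 ∈ ker((A - 2I)^2) \ ker(A - 2I), then set v_{i+1} = (A - 2I) v_i.

One such chain is v_1 = [[7, 3, -8, 2]]^T, v_2 = [[2, 1, -2, 0]]^T. Check: (A - 2I) v_2 = [[0, 0, 0, 0]]^T = 0.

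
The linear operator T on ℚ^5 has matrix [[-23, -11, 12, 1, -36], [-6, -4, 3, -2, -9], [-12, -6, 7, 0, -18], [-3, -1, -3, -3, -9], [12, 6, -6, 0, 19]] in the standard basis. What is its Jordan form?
J = [[-2, 1, 0, 0, 0], [0, -2, 0, 0, 0], [0, 0, -2, 0, 0], [0, 0, 0, 1, 0], [0, 0, 0, 0, 1]]

The characteristic polynomial is det(xI - A) = (x - 1)^2(x + 2)^3, so the eigenvalues are -2 (algebraic multiplicity 3), 1 (algebraic multiplicity 2).

For λ = -2: rank(A + 2I) = 3, rank((A + 2I)^2) = 2. The eigenspace has dimension 5 - 3 = 2, so there are 2 Jordan blocks; the rank sequence gives block sizes [2, 1].

For λ = 1: rank(A - I) = 3. The eigenspace has dimension 5 - 3 = 2, so there are 2 Jordan blocks; the rank sequence gives block sizes [1, 1].

Assembling the blocks gives the Jordan form J above.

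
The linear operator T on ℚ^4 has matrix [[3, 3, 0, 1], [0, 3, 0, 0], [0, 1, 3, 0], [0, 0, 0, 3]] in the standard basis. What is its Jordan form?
The characteristic polynomial is det(xI - A) = (x - 3)^4, so the eigenvalues are 3 (algebraic multiplicity 4).

For λ = 3: rank(A - 3I) = 2, rank((A - 3I)^2) = 0. The eigenspace has dimension 4 - 2 = 2, so there are 2 Jordan blocks; the rank sequence gives block sizes [2, 2].

Assembling the blocks gives the Jordan form J above.

J = [[3, 1, 0, 0], [0, 3, 0, 0], [0, 0, 3, 1], [0, 0, 0, 3]]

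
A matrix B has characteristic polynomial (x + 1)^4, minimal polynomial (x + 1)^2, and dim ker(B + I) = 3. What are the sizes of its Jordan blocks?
Jordan blocks: (-1, 2), (-1, 1), (-1, 1)

λ = -1: algebraic multiplicity 4 (exponent in χ_B), largest block size 2 (exponent in m_B), 3 blocks (geometric multiplicity). These force block sizes [2, 1, 1].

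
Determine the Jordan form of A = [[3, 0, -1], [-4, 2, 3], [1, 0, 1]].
J = [[2, 1, 0], [0, 2, 1], [0, 0, 2]]

The characteristic polynomial is det(xI - A) = (x - 2)^3, so the eigenvalues are 2 (algebraic multiplicity 3).

For λ = 2: rank(A - 2I) = 2, rank((A - 2I)^2) = 1, rank((A - 2I)^3) = 0. The eigenspace has dimension 3 - 2 = 1, so there is 1 Jordan block; the rank sequence gives block sizes [3].

Assembling the blocks gives the Jordan form J above.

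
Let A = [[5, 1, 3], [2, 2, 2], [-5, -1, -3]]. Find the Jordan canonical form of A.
J = [[0, 0, 0], [0, 2, 1], [0, 0, 2]]

The characteristic polynomial is det(xI - A) = x(x - 2)^2, so the eigenvalues are 0 (algebraic multiplicity 1), 2 (algebraic multiplicity 2).

For λ = 0: algebraic multiplicity 1 gives one 1×1 block.

For λ = 2: rank(A - 2I) = 2, rank((A - 2I)^2) = 1. The eigenspace has dimension 3 - 2 = 1, so there is 1 Jordan block; the rank sequence gives block sizes [2].

Assembling the blocks gives the Jordan form J above.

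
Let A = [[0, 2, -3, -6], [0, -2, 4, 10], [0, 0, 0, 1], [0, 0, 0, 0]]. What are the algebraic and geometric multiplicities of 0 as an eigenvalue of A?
algebraic multiplicity 3, geometric multiplicity 1

The characteristic polynomial is x^3(x + 2), so the factor x appears with exponent 3: the algebraic multiplicity is 3.

rank(A) = 3, so the eigenspace has dimension 4 - 3 = 1: the geometric multiplicity is 1.

Since 1 < 3, A is not diagonalizable.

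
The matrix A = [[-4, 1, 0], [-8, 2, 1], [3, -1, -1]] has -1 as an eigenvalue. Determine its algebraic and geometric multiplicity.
algebraic multiplicity 3, geometric multiplicity 1

The characteristic polynomial is (x + 1)^3, so the factor x + 1 appears with exponent 3: the algebraic multiplicity is 3.

rank(A + I) = 2, so the eigenspace has dimension 3 - 2 = 1: the geometric multiplicity is 1.

Since 1 < 3, A is not diagonalizable.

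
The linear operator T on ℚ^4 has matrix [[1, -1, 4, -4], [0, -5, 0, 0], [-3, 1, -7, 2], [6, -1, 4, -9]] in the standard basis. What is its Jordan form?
J = [[-5, 1, 0, 0], [0, -5, 1, 0], [0, 0, -5, 0], [0, 0, 0, -5]]

The characteristic polynomial is det(xI - A) = (x + 5)^4, so the eigenvalues are -5 (algebraic multiplicity 4).

For λ = -5: rank(A + 5I) = 2, rank((A + 5I)^2) = 1, rank((A + 5I)^3) = 0. The eigenspace has dimension 4 - 2 = 2, so there are 2 Jordan blocks; the rank sequence gives block sizes [3, 1].

Assembling the blocks gives the Jordan form J above.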